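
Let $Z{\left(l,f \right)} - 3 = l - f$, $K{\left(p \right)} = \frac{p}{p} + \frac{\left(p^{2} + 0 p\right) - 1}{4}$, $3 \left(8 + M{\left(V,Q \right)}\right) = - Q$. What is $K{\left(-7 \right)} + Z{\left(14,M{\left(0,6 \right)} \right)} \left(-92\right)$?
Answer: $-2471$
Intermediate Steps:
$M{\left(V,Q \right)} = -8 - \frac{Q}{3}$ ($M{\left(V,Q \right)} = -8 + \frac{\left(-1\right) Q}{3} = -8 - \frac{Q}{3}$)
$K{\left(p \right)} = \frac{3}{4} + \frac{p^{2}}{4}$ ($K{\left(p \right)} = 1 + \left(\left(p^{2} + 0\right) - 1\right) \frac{1}{4} = 1 + \left(p^{2} - 1\right) \frac{1}{4} = 1 + \left(-1 + p^{2}\right) \frac{1}{4} = 1 + \left(- \frac{1}{4} + \frac{p^{2}}{4}\right) = \frac{3}{4} + \frac{p^{2}}{4}$)
$Z{\left(l,f \right)} = 3 + l - f$ ($Z{\left(l,f \right)} = 3 - \left(f - l\right) = 3 + l - f$)
$K{\left(-7 \right)} + Z{\left(14,M{\left(0,6 \right)} \right)} \left(-92\right) = \left(\frac{3}{4} + \frac{\left(-7\right)^{2}}{4}\right) + \left(3 + 14 - \left(-8 - 2\right)\right) \left(-92\right) = \left(\frac{3}{4} + \frac{1}{4} \cdot 49\right) + \left(3 + 14 - \left(-8 - 2\right)\right) \left(-92\right) = \left(\frac{3}{4} + \frac{49}{4}\right) + \left(3 + 14 - -10\right) \left(-92\right) = 13 + \left(3 + 14 + 10\right) \left(-92\right) = 13 + 27 \left(-92\right) = 13 - 2484 = -2471$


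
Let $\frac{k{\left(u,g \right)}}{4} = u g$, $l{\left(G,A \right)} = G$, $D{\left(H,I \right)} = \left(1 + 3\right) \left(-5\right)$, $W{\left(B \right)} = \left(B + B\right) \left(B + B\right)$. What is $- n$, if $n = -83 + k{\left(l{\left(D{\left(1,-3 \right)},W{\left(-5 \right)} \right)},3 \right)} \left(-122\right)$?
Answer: $-29197$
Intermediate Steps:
$W{\left(B \right)} = 4 B^{2}$ ($W{\left(B \right)} = 2 B 2 B = 4 B^{2}$)
$D{\left(H,I \right)} = -20$ ($D{\left(H,I \right)} = 4 \left(-5\right) = -20$)
$k{\left(u,g \right)} = 4 g u$ ($k{\left(u,g \right)} = 4 u g = 4 g u$)
$n = 29197$ ($n = -83 + 4 \cdot 3 \left(-20\right) \left(-122\right) = -83 - -29280 = -83 + 29280 = 29197$)
$- n = \left(-1\right) 29197 = -29197$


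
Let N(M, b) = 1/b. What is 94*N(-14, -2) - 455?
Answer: -502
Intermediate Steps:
94*N(-14, -2) - 455 = 94/(-2) - 455 = 94*(-½) - 455 = -47 - 455 = -502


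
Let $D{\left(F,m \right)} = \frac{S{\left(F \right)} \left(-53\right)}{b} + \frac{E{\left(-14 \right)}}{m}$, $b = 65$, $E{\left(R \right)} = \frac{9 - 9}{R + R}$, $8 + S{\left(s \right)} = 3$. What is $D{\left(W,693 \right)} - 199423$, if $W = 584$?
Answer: $- \frac{2592446}{13} \approx -1.9942 \cdot 10^{5}$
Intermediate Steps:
$S{\left(s \right)} = -5$ ($S{\left(s \right)} = -8 + 3 = -5$)
$E{\left(R \right)} = 0$ ($E{\left(R \right)} = \frac{0}{2 R} = 0 \frac{1}{2 R} = 0$)
$D{\left(F,m \right)} = \frac{53}{13}$ ($D{\left(F,m \right)} = \frac{\left(-5\right) \left(-53\right)}{65} + \frac{0}{m} = 265 \cdot \frac{1}{65} + 0 = \frac{53}{13} + 0 = \frac{53}{13}$)
$D{\left(W,693 \right)} - 199423 = \frac{53}{13} - 199423 = - \frac{2592446}{13}$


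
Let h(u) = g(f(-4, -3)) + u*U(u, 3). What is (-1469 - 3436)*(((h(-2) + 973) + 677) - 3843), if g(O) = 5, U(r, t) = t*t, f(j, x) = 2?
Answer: 10820430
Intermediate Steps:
U(r, t) = t²
h(u) = 5 + 9*u (h(u) = 5 + u*3² = 5 + u*9 = 5 + 9*u)
(-1469 - 3436)*(((h(-2) + 973) + 677) - 3843) = (-1469 - 3436)*((((5 + 9*(-2)) + 973) + 677) - 3843) = -4905*((((5 - 18) + 973) + 677) - 3843) = -4905*(((-13 + 973) + 677) - 3843) = -4905*((960 + 677) - 3843) = -4905*(1637 - 3843) = -4905*(-2206) = 10820430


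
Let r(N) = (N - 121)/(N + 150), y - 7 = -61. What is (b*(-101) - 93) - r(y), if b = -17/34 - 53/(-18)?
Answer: -97363/288 ≈ -338.07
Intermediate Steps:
y = -54 (y = 7 - 61 = -54)
b = 22/9 (b = -17*1/34 - 53*(-1/18) = -½ + 53/18 = 22/9 ≈ 2.4444)
r(N) = (-121 + N)/(150 + N)
(b*(-101) - 93) - r(y) = ((22/9)*(-101) - 93) - (-121 - 54)/(150 - 54) = (-2222/9 - 93) - (-175)/96 = -3059/9 - (-175)/96 = -3059/9 - 1*(-175/96) = -3059/9 + 175/96 = -97363/288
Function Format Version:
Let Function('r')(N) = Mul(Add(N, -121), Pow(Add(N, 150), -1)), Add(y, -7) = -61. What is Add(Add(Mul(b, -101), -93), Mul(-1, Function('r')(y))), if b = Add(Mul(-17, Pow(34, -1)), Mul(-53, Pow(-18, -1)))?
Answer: Rational(-97363, 288) ≈ -338.07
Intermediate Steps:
y = -54 (y = Add(7, -61) = -54)
b = Rational(22, 9) (b = Add(Mul(-17, Rational(1, 34)), Mul(-53, Rational(-1, 18))) = Add(Rational(-1, 2), Rational(53, 18)) = Rational(22, 9) ≈ 2.4444)
Function('r')(N) = Mul(Pow(Add(150, N), -1), Add(-121, N)) (Function('r')(N) = Mul(Add(-121, N), Pow(Add(150, N), -1)) = Mul(Pow(Add(150, N), -1), Add(-121, N)))
Add(Add(Mul(b, -101), -93), Mul(-1, Function('r')(y))) = Add(Add(Mul(Rational(22, 9), -101), -93), Mul(-1, Mul(Pow(Add(150, -54), -1), Add(-121, -54)))) = Add(Add(Rational(-2222, 9), -93), Mul(-1, Mul(Pow(96, -1), -175))) = Add(Rational(-3059, 9), Mul(-1, Mul(Rational(1, 96), -175))) = Add(Rational(-3059, 9), Mul(-1, Rational(-175, 96))) = Add(Rational(-3059, 9), Rational(175, 96)) = Rational(-97363, 288)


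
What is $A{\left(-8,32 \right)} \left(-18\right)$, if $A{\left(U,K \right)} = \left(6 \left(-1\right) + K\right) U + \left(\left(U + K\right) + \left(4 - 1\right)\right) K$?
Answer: $-11808$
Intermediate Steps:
$A{\left(U,K \right)} = K \left(3 + K + U\right) + U \left(-6 + K\right)$ ($A{\left(U,K \right)} = \left(-6 + K\right) U + \left(\left(K + U\right) + 3\right) K = U \left(-6 + K\right) + \left(3 + K + U\right) K = U \left(-6 + K\right) + K \left(3 + K + U\right) = K \left(3 + K + U\right) + U \left(-6 + K\right)$)
$A{\left(-8,32 \right)} \left(-18\right) = \left(32^{2} - -48 + 3 \cdot 32 + 2 \cdot 32 \left(-8\right)\right) \left(-18\right) = \left(1024 + 48 + 96 - 512\right) \left(-18\right) = 656 \left(-18\right) = -11808$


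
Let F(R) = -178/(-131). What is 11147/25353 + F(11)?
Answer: 5973091/3321243 ≈ 1.7985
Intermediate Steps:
F(R) = 178/131 (F(R) = -178*(-1/131) = 178/131)
11147/25353 + F(11) = 11147/25353 + 178/131 = 5973091/3321243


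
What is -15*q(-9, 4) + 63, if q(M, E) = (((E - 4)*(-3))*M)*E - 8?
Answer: 183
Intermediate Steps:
q(M, E) = -8 + E*M*(12 - 3*E) (q(M, E) = (((-4 + E)*(-3))*M)*E - 8 = ((12 - 3*E)*M)*E - 8 = (M*(12 - 3*E))*E - 8 = E*M*(12 - 3*E) - 8 = -8 + E*M*(12 - 3*E))
-15*q(-9, 4) + 63 = -15*(-8 - 3*(-9)*4² + 12*4*(-9)) + 63 = -15*(-8 - 3*(-9)*16 - 432) + 63 = -15*(-8 + 432 - 432) + 63 = -15*(-8) + 63 = 120 + 63 = 183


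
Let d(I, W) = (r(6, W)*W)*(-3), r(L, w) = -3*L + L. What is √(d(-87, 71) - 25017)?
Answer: I*√22461 ≈ 149.87*I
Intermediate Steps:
r(L, w) = -2*L
d(I, W) = 36*W (d(I, W) = ((-2*6)*W)*(-3) = -12*W*(-3) = 36*W)
√(d(-87, 71) - 25017) = √(36*71 - 25017) = √(2556 - 25017) = √(-22461) = I*√22461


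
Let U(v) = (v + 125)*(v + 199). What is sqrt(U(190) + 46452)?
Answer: sqrt(168987) ≈ 411.08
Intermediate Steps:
U(v) = (125 + v)*(199 + v)
sqrt(U(190) + 46452) = sqrt((24875 + 190**2 + 324*190) + 46452) = sqrt((24875 + 36100 + 61560) + 46452) = sqrt(122535 + 46452) = sqrt(168987)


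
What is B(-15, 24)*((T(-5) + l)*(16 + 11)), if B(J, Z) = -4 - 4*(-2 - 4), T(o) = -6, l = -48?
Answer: -29160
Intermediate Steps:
B(J, Z) = 20 (B(J, Z) = -4 - 4*(-6) = -4 + 24 = 20)
B(-15, 24)*((T(-5) + l)*(16 + 11)) = 20*((-6 - 48)*(16 + 11)) = 20*(-54*27) = 20*(-1458) = -29160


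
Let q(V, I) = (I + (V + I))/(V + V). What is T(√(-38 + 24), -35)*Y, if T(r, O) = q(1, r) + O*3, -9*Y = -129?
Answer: -8987/6 + 43*I*√14/3 ≈ -1497.8 + 53.63*I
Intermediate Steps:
Y = 43/3 (Y = -⅑*(-129) = 43/3 ≈ 14.333)
q(V, I) = (V + 2*I)/(2*V) (q(V, I) = (I + (I + V))/((2*V)) = (V + 2*I)*(1/(2*V)) = (V + 2*I)/(2*V))
T(r, O) = ½ + r + 3*O (T(r, O) = (r + (½)*1)/1 + O*3 = 1*(r + ½) + 3*O = 1*(½ + r) + 3*O = (½ + r) + 3*O = ½ + r + 3*O)
T(√(-38 + 24), -35)*Y = (½ + √(-38 + 24) + 3*(-35))*(43/3) = (½ + √(-14) - 105)*(43/3) = (½ + I*√14 - 105)*(43/3) = (-209/2 + I*√14)*(43/3) = -8987/6 + 43*I*√14/3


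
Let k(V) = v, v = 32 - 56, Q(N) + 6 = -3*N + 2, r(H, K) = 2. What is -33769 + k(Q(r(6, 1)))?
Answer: -33793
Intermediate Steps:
Q(N) = -4 - 3*N (Q(N) = -6 + (-3*N + 2) = -6 + (2 - 3*N) = -4 - 3*N)
v = -24
k(V) = -24
-33769 + k(Q(r(6, 1))) = -33769 - 24 = -33793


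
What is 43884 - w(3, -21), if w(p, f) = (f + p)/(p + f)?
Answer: 43883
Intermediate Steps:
w(p, f) = 1 (w(p, f) = (f + p)/(f + p) = 1)
43884 - w(3, -21) = 43884 - 1*1 = 43884 - 1 = 43883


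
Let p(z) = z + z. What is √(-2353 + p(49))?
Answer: I*√2255 ≈ 47.487*I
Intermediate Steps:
p(z) = 2*z
√(-2353 + p(49)) = √(-2353 + 2*49) = √(-2353 + 98) = √(-2255) = I*√2255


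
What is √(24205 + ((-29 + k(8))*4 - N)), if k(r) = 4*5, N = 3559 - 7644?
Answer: √28254 ≈ 168.09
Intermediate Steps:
N = -4085
k(r) = 20
√(24205 + ((-29 + k(8))*4 - N)) = √(24205 + ((-29 + 20)*4 - 1*(-4085))) = √(24205 + (-9*4 + 4085)) = √(24205 + (-36 + 4085)) = √(24205 + 4049) = √28254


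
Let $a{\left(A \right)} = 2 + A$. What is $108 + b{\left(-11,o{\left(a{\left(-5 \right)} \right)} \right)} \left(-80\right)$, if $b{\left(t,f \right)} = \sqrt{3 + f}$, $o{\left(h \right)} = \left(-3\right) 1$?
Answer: $108$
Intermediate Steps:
$o{\left(h \right)} = -3$
$108 + b{\left(-11,o{\left(a{\left(-5 \right)} \right)} \right)} \left(-80\right) = 108 + \sqrt{3 - 3} \left(-80\right) = 108 + \sqrt{0} \left(-80\right) = 108 + 0 \left(-80\right) = 108 + 0 = 108$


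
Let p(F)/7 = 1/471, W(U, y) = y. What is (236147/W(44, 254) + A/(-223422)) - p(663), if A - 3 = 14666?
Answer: 2070667728796/2227405629 ≈ 929.63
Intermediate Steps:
A = 14669 (A = 3 + 14666 = 14669)
p(F) = 7/471
(236147/W(44, 254) + A/(-223422)) - p(663) = (236147/254 + 14669/(-223422)) - 1*7/471 = (236147*(1/254) + 14669*(-1/223422)) - 7/471 = (236147/254 - 14669/223422) - 7/471 = 13189177277/14187297 - 7/471 = 2070667728796/2227405629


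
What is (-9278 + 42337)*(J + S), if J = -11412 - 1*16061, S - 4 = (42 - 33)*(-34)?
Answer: -918213725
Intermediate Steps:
S = -302 (S = 4 + (42 - 33)*(-34) = 4 + 9*(-34) = 4 - 306 = -302)
J = -27473 (J = -11412 - 16061 = -27473)
(-9278 + 42337)*(J + S) = (-9278 + 42337)*(-27473 - 302) = 33059*(-27775) = -918213725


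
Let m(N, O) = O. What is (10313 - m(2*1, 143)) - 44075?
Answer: -33905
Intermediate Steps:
(10313 - m(2*1, 143)) - 44075 = (10313 - 1*143) - 44075 = (10313 - 143) - 44075 = 10170 - 44075 = -33905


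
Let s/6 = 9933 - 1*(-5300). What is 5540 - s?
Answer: -85858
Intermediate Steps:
s = 91398 (s = 6*(9933 - 1*(-5300)) = 6*(9933 + 5300) = 6*15233 = 91398)
5540 - s = 5540 - 1*91398 = 5540 - 91398 = -85858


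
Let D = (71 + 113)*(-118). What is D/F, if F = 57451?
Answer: -21712/57451 ≈ -0.37792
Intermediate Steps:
D = -21712 (D = 184*(-118) = -21712)
D/F = -21712/57451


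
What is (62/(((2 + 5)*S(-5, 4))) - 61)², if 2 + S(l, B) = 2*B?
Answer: 1562500/441 ≈ 3543.1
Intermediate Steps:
S(l, B) = -2 + 2*B
(62/(((2 + 5)*S(-5, 4))) - 61)² = (62/(((2 + 5)*(-2 + 2*4))) - 61)² = (62/((7*(-2 + 8))) - 61)² = (62/((7*6)) - 61)² = (62/42 - 61)² = (62*(1/42) - 61)² = (31/21 - 61)² = (-1250/21)² = 1562500/441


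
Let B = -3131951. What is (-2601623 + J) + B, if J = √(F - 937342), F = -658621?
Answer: -5733574 + I*√1595963 ≈ -5.7336e+6 + 1263.3*I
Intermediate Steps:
J = I*√1595963 (J = √(-658621 - 937342) = √(-1595963) = I*√1595963 ≈ 1263.3*I)
(-2601623 + J) + B = (-2601623 + I*√1595963) - 3131951 = -5733574 + I*√1595963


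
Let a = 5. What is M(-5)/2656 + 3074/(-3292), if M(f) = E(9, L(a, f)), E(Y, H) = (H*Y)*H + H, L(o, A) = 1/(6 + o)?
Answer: -61740249/66123112 ≈ -0.93372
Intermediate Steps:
E(Y, H) = H + Y*H**2 (E(Y, H) = Y*H**2 + H = H + Y*H**2)
M(f) = 20/121 (M(f) = (1 + 9/(6 + 5))/(6 + 5) = (1 + 9/11)/11 = (1/11)*(20/11) = 20/121)
M(-5)/2656 + 3074/(-3292) = (20/121)/2656 + 3074/(-3292) = (20/121)*(1/2656) + 3074*(-1/3292) = 5/80344 - 1537/1646 = -61740249/66123112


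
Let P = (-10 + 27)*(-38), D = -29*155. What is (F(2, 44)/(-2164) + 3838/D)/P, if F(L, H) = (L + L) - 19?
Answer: 8238007/6283758280 ≈ 0.0013110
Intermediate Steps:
F(L, H) = -19 + 2*L (F(L, H) = 2*L - 19 = -19 + 2*L)
D = -4495
P = -646 (P = 17*(-38) = -646)
(F(2, 44)/(-2164) + 3838/D)/P = ((-19 + 2*2)/(-2164) + 3838/(-4495))/(-646) = ((-19 + 4)*(-1/2164) + 3838*(-1/4495))*(-1/646) = (-15*(-1/2164) - 3838/4495)*(-1/646) = (15/2164 - 3838/4495)*(-1/646) = -8238007/9727180*(-1/646) = 8238007/6283758280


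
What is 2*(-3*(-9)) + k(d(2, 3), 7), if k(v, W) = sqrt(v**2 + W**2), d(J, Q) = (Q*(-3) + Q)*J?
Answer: 54 + sqrt(193) ≈ 67.892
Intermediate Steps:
d(J, Q) = -2*J*Q (d(J, Q) = (-3*Q + Q)*J = (-2*Q)*J = -2*J*Q)
k(v, W) = sqrt(W**2 + v**2)
2*(-3*(-9)) + k(d(2, 3), 7) = 2*(-3*(-9)) + sqrt(7**2 + (-2*2*3)**2) = 2*27 + sqrt(49 + (-12)**2) = 54 + sqrt(49 + 144) = 54 + sqrt(193)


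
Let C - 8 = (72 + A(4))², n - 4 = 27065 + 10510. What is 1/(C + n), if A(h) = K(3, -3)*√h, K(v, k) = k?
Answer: 1/41943 ≈ 2.3842e-5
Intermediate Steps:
n = 37579 (n = 4 + (27065 + 10510) = 4 + 37575 = 37579)
A(h) = -3*√h
C = 4364 (C = 8 + (72 - 3*√4)² = 8 + (72 - 3*2)² = 8 + (72 - 6)² = 8 + 66² = 8 + 4356 = 4364)
1/(C + n) = 1/(4364 + 37579) = 1/41943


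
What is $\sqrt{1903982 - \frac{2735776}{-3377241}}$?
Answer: $\frac{\sqrt{210754600885038}}{10521} \approx 1379.8$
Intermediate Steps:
$\sqrt{1903982 - \frac{2735776}{-3377241}} = \sqrt{1903982 - - \frac{25568}{31563}} = \sqrt{1903982 + \frac{25568}{31563}} = \sqrt{\frac{60095409434}{31563}} = \frac{\sqrt{210754600885038}}{10521}$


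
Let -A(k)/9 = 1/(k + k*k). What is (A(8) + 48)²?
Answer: 146689/64 ≈ 2292.0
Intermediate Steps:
A(k) = -9/(k + k²) (A(k) = -9/(k + k*k) = -9/(k + k²))
(A(8) + 48)² = (-9/(8*(1 + 8)) + 48)² = (-9*⅛/9 + 48)² = (-9*⅛*⅑ + 48)² = (-⅛ + 48)² = (383/8)² = 146689/64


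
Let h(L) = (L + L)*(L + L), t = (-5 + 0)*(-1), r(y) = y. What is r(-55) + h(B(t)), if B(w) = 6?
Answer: 89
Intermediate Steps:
t = 5 (t = -5*(-1) = 5)
h(L) = 4*L² (h(L) = (2*L)*(2*L) = 4*L²)
r(-55) + h(B(t)) = -55 + 4*6² = -55 + 4*36 = -55 + 144 = 89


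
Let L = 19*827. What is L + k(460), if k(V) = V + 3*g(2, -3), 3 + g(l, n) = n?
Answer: 16155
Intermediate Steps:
g(l, n) = -3 + n
L = 15713
k(V) = -18 + V (k(V) = V + 3*(-3 - 3) = V + 3*(-6) = V - 18 = -18 + V)
L + k(460) = 15713 + (-18 + 460) = 15713 + 442 = 16155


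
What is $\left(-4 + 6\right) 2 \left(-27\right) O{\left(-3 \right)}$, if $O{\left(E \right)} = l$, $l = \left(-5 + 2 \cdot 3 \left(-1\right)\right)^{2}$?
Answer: $-13068$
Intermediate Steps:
$l = 121$ ($l = \left(-5 + 6 \left(-1\right)\right)^{2} = \left(-5 - 6\right)^{2} = \left(-11\right)^{2} = 121$)
$O{\left(E \right)} = 121$
$\left(-4 + 6\right) 2 \left(-27\right) O{\left(-3 \right)} = \left(-4 + 6\right) 2 \left(-27\right) 121 = 2 \cdot 2 \left(-27\right) 121 = 4 \left(-27\right) 121 = \left(-108\right) 121 = -13068$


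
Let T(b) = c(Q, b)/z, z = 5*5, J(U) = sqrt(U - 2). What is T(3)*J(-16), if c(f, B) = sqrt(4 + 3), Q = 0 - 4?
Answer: 3*I*sqrt(14)/25 ≈ 0.449*I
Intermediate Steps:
Q = -4
J(U) = sqrt(-2 + U)
c(f, B) = sqrt(7)
z = 25
T(b) = sqrt(7)/25
T(3)*J(-16) = (sqrt(7)/25)*sqrt(-2 - 16) = (sqrt(7)/25)*sqrt(-18) = (sqrt(7)/25)*(3*I*sqrt(2)) = 3*I*sqrt(14)/25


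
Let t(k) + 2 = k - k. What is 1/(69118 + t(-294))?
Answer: 1/69116 ≈ 1.4468e-5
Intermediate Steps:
t(k) = -2 (t(k) = -2 + (k - k) = -2 + 0 = -2)
1/(69118 + t(-294)) = 1/(69118 - 2) = 1/69116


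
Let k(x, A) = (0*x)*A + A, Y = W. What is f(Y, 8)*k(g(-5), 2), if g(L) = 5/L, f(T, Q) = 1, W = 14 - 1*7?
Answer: 2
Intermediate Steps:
W = 7 (W = 14 - 7 = 7)
Y = 7
k(x, A) = A (k(x, A) = 0*A + A = 0 + A = A)
f(Y, 8)*k(g(-5), 2) = 1*2 = 2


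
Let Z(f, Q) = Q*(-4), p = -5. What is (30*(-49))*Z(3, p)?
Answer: -29400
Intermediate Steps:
Z(f, Q) = -4*Q
(30*(-49))*Z(3, p) = (30*(-49))*(-4*(-5)) = -1470*20 = -29400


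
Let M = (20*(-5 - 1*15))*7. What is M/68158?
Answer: -1400/34079 ≈ -0.041081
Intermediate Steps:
M = -2800 (M = (20*(-5 - 15))*7 = (20*(-20))*7 = -400*7 = -2800)
M/68158 = -2800/68158 = -2800*1/68158 = -1400/34079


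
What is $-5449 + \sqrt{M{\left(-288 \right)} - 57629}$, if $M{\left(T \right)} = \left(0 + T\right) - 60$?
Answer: $-5449 + i \sqrt{57977} \approx -5449.0 + 240.78 i$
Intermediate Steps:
$M{\left(T \right)} = -60 + T$ ($M{\left(T \right)} = T - 60 = -60 + T$)
$-5449 + \sqrt{M{\left(-288 \right)} - 57629} = -5449 + \sqrt{\left(-60 - 288\right) - 57629} = -5449 + \sqrt{-348 - 57629} = -5449 + \sqrt{-57977} = -5449 + i \sqrt{57977}$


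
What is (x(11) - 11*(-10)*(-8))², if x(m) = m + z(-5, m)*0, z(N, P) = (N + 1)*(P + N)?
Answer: 755161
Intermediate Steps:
z(N, P) = (1 + N)*(N + P)
x(m) = m (x(m) = m + (-5 + m + (-5)² - 5*m)*0 = m + (-5 + m + 25 - 5*m)*0 = m + (20 - 4*m)*0 = m + 0 = m)
(x(11) - 11*(-10)*(-8))² = (11 - 11*(-10)*(-8))² = (11 + 110*(-8))² = (11 - 880)² = (-869)² = 755161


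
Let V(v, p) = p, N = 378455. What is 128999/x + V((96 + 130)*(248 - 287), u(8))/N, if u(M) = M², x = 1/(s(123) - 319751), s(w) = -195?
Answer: -15619864997306506/378455 ≈ -4.1273e+10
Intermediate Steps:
x = -1/319946 (x = 1/(-195 - 319751) = 1/(-319946) = -1/319946 ≈ -3.1255e-6)
128999/x + V((96 + 130)*(248 - 287), u(8))/N = 128999/(-1/319946) + 8²/378455 = 128999*(-319946) + 64*(1/378455) = -41272714054 + 64/378455 = -15619864997306506/378455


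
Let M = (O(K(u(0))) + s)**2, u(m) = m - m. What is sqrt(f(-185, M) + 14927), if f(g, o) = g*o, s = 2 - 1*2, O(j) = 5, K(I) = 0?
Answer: sqrt(10302) ≈ 101.50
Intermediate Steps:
u(m) = 0
s = 0 (s = 2 - 2 = 0)
M = 25 (M = (5 + 0)**2 = 5**2 = 25)
sqrt(f(-185, M) + 14927) = sqrt(-185*25 + 14927) = sqrt(-4625 + 14927) = sqrt(10302)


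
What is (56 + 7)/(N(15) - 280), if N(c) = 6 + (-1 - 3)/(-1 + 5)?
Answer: -63/275 ≈ -0.22909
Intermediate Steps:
N(c) = 5 (N(c) = 6 - 4/4 = 6 - 4*¼ = 6 - 1 = 5)
(56 + 7)/(N(15) - 280) = (56 + 7)/(5 - 280) = 63/(-275) = 63*(-1/275) = -63/275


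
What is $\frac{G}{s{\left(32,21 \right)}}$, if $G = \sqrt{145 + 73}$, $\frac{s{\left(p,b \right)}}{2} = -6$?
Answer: $- \frac{\sqrt{218}}{12} \approx -1.2304$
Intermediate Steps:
$s{\left(p,b \right)} = -12$ ($s{\left(p,b \right)} = 2 \left(-6\right) = -12$)
$G = \sqrt{218} \approx 14.765$
$\frac{G}{s{\left(32,21 \right)}} = \frac{\sqrt{218}}{-12} = \sqrt{218} \left(- \frac{1}{12}\right) = - \frac{\sqrt{218}}{12}$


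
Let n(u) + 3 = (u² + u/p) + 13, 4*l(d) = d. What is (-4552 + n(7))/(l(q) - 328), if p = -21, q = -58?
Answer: 5392/411 ≈ 13.119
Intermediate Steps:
l(d) = d/4
n(u) = 10 + u² - u/21 (n(u) = -3 + ((u² + u/(-21)) + 13) = -3 + ((u² - u/21) + 13) = -3 + (13 + u² - u/21) = 10 + u² - u/21)
(-4552 + n(7))/(l(q) - 328) = (-4552 + (10 + 7² - 1/21*7))/((¼)*(-58) - 328) = (-4552 + (10 + 49 - ⅓))/(-29/2 - 328) = (-4552 + 176/3)/(-685/2) = -13480/3*(-2/685) = 5392/411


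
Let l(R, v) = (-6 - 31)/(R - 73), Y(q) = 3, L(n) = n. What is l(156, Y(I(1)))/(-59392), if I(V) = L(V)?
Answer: 37/4929536 ≈ 7.5058e-6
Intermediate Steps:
I(V) = V
l(R, v) = -37/(-73 + R)
l(156, Y(I(1)))/(-59392) = -37/(-73 + 156)/(-59392) = -37/83*(-1/59392) = 37/4929536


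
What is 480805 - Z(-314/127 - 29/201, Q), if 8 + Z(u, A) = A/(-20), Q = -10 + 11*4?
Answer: 4808147/10 ≈ 4.8081e+5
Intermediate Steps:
Q = 34 (Q = -10 + 44 = 34)
Z(u, A) = -8 - A/20 (Z(u, A) = -8 + A/(-20) = -8 + A*(-1/20) = -8 - A/20)
480805 - Z(-314/127 - 29/201, Q) = 480805 - (-8 - 1/20*34) = 480805 - (-8 - 17/10) = 480805 - 1*(-97/10) = 480805 + 97/10 = 4808147/10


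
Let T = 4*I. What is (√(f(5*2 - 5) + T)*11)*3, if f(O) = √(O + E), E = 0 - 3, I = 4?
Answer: 33*√(16 + √2) ≈ 137.71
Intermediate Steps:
E = -3
T = 16 (T = 4*4 = 16)
f(O) = √(-3 + O) (f(O) = √(O - 3) = √(-3 + O))
(√(f(5*2 - 5) + T)*11)*3 = (√(√(-3 + (5*2 - 5)) + 16)*11)*3 = (√(√(-3 + (10 - 5)) + 16)*11)*3 = (√(√(-3 + 5) + 16)*11)*3 = (√(√2 + 16)*11)*3 = (√(16 + √2)*11)*3 = (11*√(16 + √2))*3 = 33*√(16 + √2)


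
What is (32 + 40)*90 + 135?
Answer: 6615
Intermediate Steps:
(32 + 40)*90 + 135 = 72*90 + 135 = 6480 + 135 = 6615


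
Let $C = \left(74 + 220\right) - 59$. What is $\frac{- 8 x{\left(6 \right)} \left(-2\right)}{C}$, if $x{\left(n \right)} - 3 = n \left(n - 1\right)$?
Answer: $\frac{528}{235} \approx 2.2468$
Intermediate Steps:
$x{\left(n \right)} = 3 + n \left(-1 + n\right)$ ($x{\left(n \right)} = 3 + n \left(n - 1\right) = 3 + n \left(-1 + n\right)$)
$C = 235$ ($C = 294 - 59 = 235$)
$\frac{- 8 x{\left(6 \right)} \left(-2\right)}{C} = \frac{- 8 \left(3 + 6^{2} - 6\right) \left(-2\right)}{235} = - 8 \left(3 + 36 - 6\right) \left(-2\right) \frac{1}{235} = \left(-8\right) 33 \left(-2\right) \frac{1}{235} = \left(-264\right) \left(-2\right) \frac{1}{235} = 528 \cdot \frac{1}{235} = \frac{528}{235}$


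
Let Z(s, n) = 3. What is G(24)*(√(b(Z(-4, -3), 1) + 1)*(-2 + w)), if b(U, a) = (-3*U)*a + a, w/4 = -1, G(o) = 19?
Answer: -114*I*√7 ≈ -301.62*I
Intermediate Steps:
w = -4 (w = 4*(-1) = -4)
b(U, a) = a - 3*U*a (b(U, a) = -3*U*a + a = a - 3*U*a)
G(24)*(√(b(Z(-4, -3), 1) + 1)*(-2 + w)) = 19*(√(1*(1 - 3*3) + 1)*(-2 - 4)) = 19*(√(1*(1 - 9) + 1)*(-6)) = 19*(√(1*(-8) + 1)*(-6)) = 19*(√(-8 + 1)*(-6)) = 19*(√(-7)*(-6)) = 19*((I*√7)*(-6)) = 19*(-6*I*√7) = -114*I*√7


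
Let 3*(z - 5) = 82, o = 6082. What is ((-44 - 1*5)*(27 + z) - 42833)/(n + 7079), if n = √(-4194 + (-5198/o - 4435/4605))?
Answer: -906874703685433/140364161698081 + 274442*I*√8228273595579870/421092485094243 ≈ -6.4609 + 0.059119*I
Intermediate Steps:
z = 97/3 (z = 5 + (⅓)*82 = 5 + 82/3 = 97/3 ≈ 32.333)
n = 2*I*√8228273595579870/2800761 (n = √(-4194 + (-5198/6082 - 4435/4605)) = √(-4194 + (-5198*1/6082 - 4435*1/4605)) = √(-4194 + (-2599/3041 - 887/921)) = √(-4194 - 5091046/2800761) = √(-11751482680/2800761) = 2*I*√8228273595579870/2800761 ≈ 64.775*I)
((-44 - 1*5)*(27 + z) - 42833)/(n + 7079) = ((-44 - 1*5)*(27 + 97/3) - 42833)/(2*I*√8228273595579870/2800761 + 7079) = ((-44 - 5)*(178/3) - 42833)/(7079 + 2*I*√8228273595579870/2800761) = (-49*178/3 - 42833)/(7079 + 2*I*√8228273595579870/2800761) = (-8722/3 - 42833)/(7079 + 2*I*√8228273595579870/2800761) = -137221/(3*(7079 + 2*I*√8228273595579870/2800761))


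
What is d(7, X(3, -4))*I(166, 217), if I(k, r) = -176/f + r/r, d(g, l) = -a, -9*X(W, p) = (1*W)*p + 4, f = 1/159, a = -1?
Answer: -27983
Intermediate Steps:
f = 1/159 ≈ 0.0062893
X(W, p) = -4/9 - W*p/9 (X(W, p) = -((1*W)*p + 4)/9 = -(W*p + 4)/9 = -(4 + W*p)/9 = -4/9 - W*p/9)
d(g, l) = 1 (d(g, l) = -1*(-1) = 1)
I(k, r) = -27983 (I(k, r) = -176/1/159 + r/r = -176*159 + 1 = -27984 + 1 = -27983)
d(7, X(3, -4))*I(166, 217) = 1*(-27983) = -27983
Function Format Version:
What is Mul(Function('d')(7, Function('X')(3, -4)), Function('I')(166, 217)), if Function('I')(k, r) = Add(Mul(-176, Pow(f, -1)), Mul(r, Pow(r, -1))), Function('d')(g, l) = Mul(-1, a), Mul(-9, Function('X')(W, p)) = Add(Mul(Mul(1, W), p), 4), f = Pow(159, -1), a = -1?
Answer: -27983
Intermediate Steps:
f = Rational(1, 159) ≈ 0.0062893
Function('X')(W, p) = Add(Rational(-4, 9), Mul(Rational(-1, 9), W, p)) (Function('X')(W, p) = Mul(Rational(-1, 9), Add(Mul(Mul(1, W), p), 4)) = Mul(Rational(-1, 9), Add(Mul(W, p), 4)) = Mul(Rational(-1, 9), Add(4, Mul(W, p))) = Add(Rational(-4, 9), Mul(Rational(-1, 9), W, p)))
Function('d')(g, l) = 1 (Function('d')(g, l) = Mul(-1, -1) = 1)
Function('I')(k, r) = -27983 (Function('I')(k, r) = Add(Mul(-176, Pow(Rational(1, 159), -1)), Mul(r, Pow(r, -1))) = Add(Mul(-176, 159), 1) = Add(-27984, 1) = -27983)
Mul(Function('d')(7, Function('X')(3, -4)), Function('I')(166, 217)) = Mul(1, -27983) = -27983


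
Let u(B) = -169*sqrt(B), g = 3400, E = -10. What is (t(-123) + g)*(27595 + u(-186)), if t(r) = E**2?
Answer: 96582500 - 591500*I*sqrt(186) ≈ 9.6583e+7 - 8.067e+6*I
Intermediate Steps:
t(r) = 100 (t(r) = (-10)**2 = 100)
(t(-123) + g)*(27595 + u(-186)) = (100 + 3400)*(27595 - 169*I*sqrt(186)) = 3500*(27595 - 169*I*sqrt(186)) = 96582500 - 591500*I*sqrt(186)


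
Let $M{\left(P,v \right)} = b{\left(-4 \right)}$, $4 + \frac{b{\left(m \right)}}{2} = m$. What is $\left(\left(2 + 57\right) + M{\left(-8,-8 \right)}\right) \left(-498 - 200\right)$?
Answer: $-30014$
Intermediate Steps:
$b{\left(m \right)} = -8 + 2 m$
$M{\left(P,v \right)} = -16$ ($M{\left(P,v \right)} = -8 + 2 \left(-4\right) = -8 - 8 = -16$)
$\left(\left(2 + 57\right) + M{\left(-8,-8 \right)}\right) \left(-498 - 200\right) = \left(\left(2 + 57\right) - 16\right) \left(-498 - 200\right) = \left(59 - 16\right) \left(-698\right) = 43 \left(-698\right) = -30014$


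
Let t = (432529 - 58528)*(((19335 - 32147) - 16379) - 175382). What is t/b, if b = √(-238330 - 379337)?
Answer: 25503502191*I*√617667/205889 ≈ 9.7352e+7*I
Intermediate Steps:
b = I*√617667 (b = √(-617667) = I*√617667 ≈ 785.92*I)
t = -76510506573 (t = 374001*((-12812 - 16379) - 175382) = 374001*(-29191 - 175382) = 374001*(-204573) = -76510506573)
t/b = -76510506573*(-I*√617667/617667) = -(-25503502191)*I*√617667/205889 = 25503502191*I*√617667/205889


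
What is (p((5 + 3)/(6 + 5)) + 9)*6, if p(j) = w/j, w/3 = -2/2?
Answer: 117/4 ≈ 29.250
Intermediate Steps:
w = -3 (w = 3*(-2/2) = 3*(-2*½) = 3*(-1) = -3)
p(j) = -3/j
(p((5 + 3)/(6 + 5)) + 9)*6 = (-3*(6 + 5)/(5 + 3) + 9)*6 = (-3/(8/11) + 9)*6 = (-3/(8*(1/11)) + 9)*6 = (-3/8/11 + 9)*6 = (-3*11/8 + 9)*6 = (-33/8 + 9)*6 = (39/8)*6 = 117/4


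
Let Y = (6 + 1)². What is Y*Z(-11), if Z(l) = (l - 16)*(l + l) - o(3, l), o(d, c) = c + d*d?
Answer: 29204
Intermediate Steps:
Y = 49 (Y = 7² = 49)
o(d, c) = c + d²
Z(l) = -9 - l + 2*l*(-16 + l) (Z(l) = (l - 16)*(l + l) - (l + 3²) = (-16 + l)*(2*l) - (l + 9) = 2*l*(-16 + l) - (9 + l) = 2*l*(-16 + l) + (-9 - l) = -9 - l + 2*l*(-16 + l))
Y*Z(-11) = 49*(-9 - 33*(-11) + 2*(-11)²) = 49*(-9 + 363 + 2*121) = 49*(-9 + 363 + 242) = 49*596 = 29204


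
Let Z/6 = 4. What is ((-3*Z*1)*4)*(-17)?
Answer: 4896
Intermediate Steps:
Z = 24 (Z = 6*4 = 24)
((-3*Z*1)*4)*(-17) = ((-3*24*1)*4)*(-17) = (-72*1*4)*(-17) = -72*4*(-17) = -288*(-17) = 4896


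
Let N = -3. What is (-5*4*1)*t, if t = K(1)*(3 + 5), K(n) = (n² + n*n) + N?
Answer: 160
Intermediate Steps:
K(n) = -3 + 2*n² (K(n) = (n² + n*n) - 3 = (n² + n²) - 3 = 2*n² - 3 = -3 + 2*n²)
t = -8 (t = (-3 + 2*1²)*(3 + 5) = (-3 + 2*1)*8 = (-3 + 2)*8 = -1*8 = -8)
(-5*4*1)*t = (-5*4*1)*(-8) = -20*1*(-8) = -20*(-8) = 160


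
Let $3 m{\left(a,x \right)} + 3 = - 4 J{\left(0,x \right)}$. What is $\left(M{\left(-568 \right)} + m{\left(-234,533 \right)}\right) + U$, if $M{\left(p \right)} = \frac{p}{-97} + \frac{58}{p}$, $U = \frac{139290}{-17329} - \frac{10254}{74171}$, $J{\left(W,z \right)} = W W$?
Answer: $- \frac{121188577082179}{35407699466932} \approx -3.4227$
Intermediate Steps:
$J{\left(W,z \right)} = W^{2}$
$U = - \frac{10508970156}{1285309259}$ ($U = 139290 \left(- \frac{1}{17329}\right) - \frac{10254}{74171} = - \frac{139290}{17329} - \frac{10254}{74171} = - \frac{10508970156}{1285309259} \approx -8.1762$)
$m{\left(a,x \right)} = -1$ ($m{\left(a,x \right)} = -1 + \frac{\left(-4\right) 0^{2}}{3} = -1 + \frac{\left(-4\right) 0}{3} = -1 + \frac{1}{3} \cdot 0 = -1 + 0 = -1$)
$M{\left(p \right)} = \frac{58}{p} - \frac{p}{97}$ ($M{\left(p \right)} = p \left(- \frac{1}{97}\right) + \frac{58}{p} = - \frac{p}{97} + \frac{58}{p} = \frac{58}{p} - \frac{p}{97}$)
$\left(M{\left(-568 \right)} + m{\left(-234,533 \right)}\right) + U = \left(\left(\frac{58}{-568} - - \frac{568}{97}\right) - 1\right) - \frac{10508970156}{1285309259} = \left(\left(58 \left(- \frac{1}{568}\right) + \frac{568}{97}\right) - 1\right) - \frac{10508970156}{1285309259} = \left(\left(- \frac{29}{284} + \frac{568}{97}\right) - 1\right) - \frac{10508970156}{1285309259} = \left(\frac{158499}{27548} - 1\right) - \frac{10508970156}{1285309259} = \frac{130951}{27548} - \frac{10508970156}{1285309259} = - \frac{121188577082179}{35407699466932}$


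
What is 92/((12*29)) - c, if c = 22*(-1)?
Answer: 1937/87 ≈ 22.264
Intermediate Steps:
c = -22
92/((12*29)) - c = 92/((12*29)) - 1*(-22) = 92/348 + 22 = 92*(1/348) + 22 = 23/87 + 22 = 1937/87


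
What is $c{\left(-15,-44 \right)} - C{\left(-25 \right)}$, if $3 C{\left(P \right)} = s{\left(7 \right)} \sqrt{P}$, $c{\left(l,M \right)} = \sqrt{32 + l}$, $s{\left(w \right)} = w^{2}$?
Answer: $\sqrt{17} - \frac{245 i}{3} \approx 4.1231 - 81.667 i$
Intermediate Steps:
$C{\left(P \right)} = \frac{49 \sqrt{P}}{3}$ ($C{\left(P \right)} = \frac{7^{2} \sqrt{P}}{3} = \frac{49 \sqrt{P}}{3}$)
$c{\left(-15,-44 \right)} - C{\left(-25 \right)} = \sqrt{32 - 15} - \frac{49 \sqrt{-25}}{3} = \sqrt{17} - \frac{49 \cdot 5 i}{3} = \sqrt{17} - \frac{245 i}{3}$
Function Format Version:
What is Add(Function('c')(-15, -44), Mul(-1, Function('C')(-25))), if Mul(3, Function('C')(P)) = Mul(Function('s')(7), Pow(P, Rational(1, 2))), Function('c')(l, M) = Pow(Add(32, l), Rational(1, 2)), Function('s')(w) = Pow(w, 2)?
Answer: Add(Pow(17, Rational(1, 2)), Mul(Rational(-245, 3), I)) ≈ Add(4.1231, Mul(-81.667, I))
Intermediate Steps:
Function('C')(P) = Mul(Rational(49, 3), Pow(P, Rational(1, 2))) (Function('C')(P) = Mul(Rational(1, 3), Mul(Pow(7, 2), Pow(P, Rational(1, 2)))) = Mul(Rational(1, 3), Mul(49, Pow(P, Rational(1, 2)))) = Mul(Rational(49, 3), Pow(P, Rational(1, 2))))
Add(Function('c')(-15, -44), Mul(-1, Function('C')(-25))) = Add(Pow(Add(32, -15), Rational(1, 2)), Mul(-1, Mul(Rational(49, 3), Pow(-25, Rational(1, 2))))) = Add(Pow(17, Rational(1, 2)), Mul(-1, Mul(Rational(49, 3), Mul(5, I)))) = Add(Pow(17, Rational(1, 2)), Mul(-1, Mul(Rational(245, 3), I))) = Add(Pow(17, Rational(1, 2)), Mul(Rational(-245, 3), I))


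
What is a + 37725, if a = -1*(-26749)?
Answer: 64474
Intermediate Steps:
a = 26749
a + 37725 = 26749 + 37725 = 64474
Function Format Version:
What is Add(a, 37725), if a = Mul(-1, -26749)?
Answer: 64474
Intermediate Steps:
a = 26749
Add(a, 37725) = Add(26749, 37725) = 64474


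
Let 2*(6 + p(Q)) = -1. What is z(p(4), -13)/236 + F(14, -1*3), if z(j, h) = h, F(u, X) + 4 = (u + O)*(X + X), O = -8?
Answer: -9453/236 ≈ -40.055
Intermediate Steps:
p(Q) = -13/2 (p(Q) = -6 + (½)*(-1) = -6 - ½ = -13/2)
F(u, X) = -4 + 2*X*(-8 + u) (F(u, X) = -4 + (u - 8)*(X + X) = -4 + (-8 + u)*(2*X) = -4 + 2*X*(-8 + u))
z(p(4), -13)/236 + F(14, -1*3) = -13/236 + (-4 - (-16)*3 + 2*(-1*3)*14) = -13*1/236 + (-4 - 16*(-3) + 2*(-3)*14) = -13/236 + (-4 + 48 - 84) = -13/236 - 40 = -9453/236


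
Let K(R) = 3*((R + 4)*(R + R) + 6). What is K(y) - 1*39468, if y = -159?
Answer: 108420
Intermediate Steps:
K(R) = 18 + 6*R*(4 + R) (K(R) = 3*((4 + R)*(2*R) + 6) = 3*(2*R*(4 + R) + 6) = 3*(6 + 2*R*(4 + R)) = 18 + 6*R*(4 + R))
K(y) - 1*39468 = (18 + 6*(-159)² + 24*(-159)) - 1*39468 = (18 + 6*25281 - 3816) - 39468 = (18 + 151686 - 3816) - 39468 = 147888 - 39468 = 108420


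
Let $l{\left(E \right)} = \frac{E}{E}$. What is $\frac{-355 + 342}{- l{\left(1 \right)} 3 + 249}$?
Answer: $- \frac{13}{246} \approx -0.052846$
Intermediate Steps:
$l{\left(E \right)} = 1$
$\frac{-355 + 342}{- l{\left(1 \right)} 3 + 249} = \frac{-355 + 342}{\left(-1\right) 1 \cdot 3 + 249} = - \frac{13}{\left(-1\right) 3 + 249} = - \frac{13}{-3 + 249} = - \frac{13}{246}$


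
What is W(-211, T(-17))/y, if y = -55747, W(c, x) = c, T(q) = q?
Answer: 211/55747 ≈ 0.0037850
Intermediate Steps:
W(-211, T(-17))/y = -211/(-55747) = -211*(-1/55747) = 211/55747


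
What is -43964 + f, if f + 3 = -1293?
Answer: -45260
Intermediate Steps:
f = -1296 (f = -3 - 1293 = -1296)
-43964 + f = -43964 - 1296 = -45260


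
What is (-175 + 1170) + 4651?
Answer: 5646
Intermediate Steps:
(-175 + 1170) + 4651 = 995 + 4651 = 5646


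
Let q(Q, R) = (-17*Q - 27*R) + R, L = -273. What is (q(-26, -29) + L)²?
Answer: 851929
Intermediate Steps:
q(Q, R) = -26*R - 17*Q (q(Q, R) = (-27*R - 17*Q) + R = -26*R - 17*Q)
(q(-26, -29) + L)² = ((-26*(-29) - 17*(-26)) - 273)² = ((754 + 442) - 273)² = (1196 - 273)² = 923² = 851929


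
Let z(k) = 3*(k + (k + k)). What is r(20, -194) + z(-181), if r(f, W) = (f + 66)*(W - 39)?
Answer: -21667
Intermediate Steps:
r(f, W) = (-39 + W)*(66 + f) (r(f, W) = (66 + f)*(-39 + W) = (-39 + W)*(66 + f))
z(k) = 9*k (z(k) = 3*(k + 2*k) = 3*(3*k) = 9*k)
r(20, -194) + z(-181) = (-2574 - 39*20 + 66*(-194) - 194*20) + 9*(-181) = (-2574 - 780 - 12804 - 3880) - 1629 = -20038 - 1629 = -21667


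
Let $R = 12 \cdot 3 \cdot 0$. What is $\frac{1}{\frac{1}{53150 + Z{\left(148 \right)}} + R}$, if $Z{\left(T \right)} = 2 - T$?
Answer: $53004$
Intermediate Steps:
$R = 0$ ($R = 36 \cdot 0 = 0$)
$\frac{1}{\frac{1}{53150 + Z{\left(148 \right)}} + R} = \frac{1}{\frac{1}{53150 + \left(2 - 148\right)} + 0} = \frac{1}{\frac{1}{53150 - 146} + 0} = \frac{1}{\frac{1}{53004} + 0} = \frac{1}{\frac{1}{53004}} = 53004$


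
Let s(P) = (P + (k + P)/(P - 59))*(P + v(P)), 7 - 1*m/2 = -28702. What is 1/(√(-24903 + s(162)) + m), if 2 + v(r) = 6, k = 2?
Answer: 5914054/339572920481 - √23905373/339572920481 ≈ 1.7402e-5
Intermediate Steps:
m = 57418 (m = 14 - 2*(-28702) = 14 + 57404 = 57418)
v(r) = 4 (v(r) = -2 + 6 = 4)
s(P) = (4 + P)*(P + (2 + P)/(-59 + P)) (s(P) = (P + (2 + P)/(P - 59))*(P + 4) = (P + (2 + P)/(-59 + P))*(4 + P) = (4 + P)*(P + (2 + P)/(-59 + P)))
1/(√(-24903 + s(162)) + m) = 1/(√(-24903 + (8 + 162³ - 230*162 - 54*162²)/(-59 + 162)) + 57418) = 1/(√(-24903 + (8 + 4251528 - 37260 - 54*26244)/103) + 57418) = 1/(√(-24903 + (8 + 4251528 - 37260 - 1417176)/103) + 57418) = 1/(√(-24903 + (1/103)*2797100) + 57418) = 1/(√(-24903 + 2797100/103) + 57418) = 1/(√(232091/103) + 57418) = 1/(√23905373/103 + 57418) = 1/(57418 + √23905373/103)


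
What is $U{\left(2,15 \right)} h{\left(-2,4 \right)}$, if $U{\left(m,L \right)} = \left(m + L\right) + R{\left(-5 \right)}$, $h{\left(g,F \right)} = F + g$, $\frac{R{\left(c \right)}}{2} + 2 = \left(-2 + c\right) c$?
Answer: $166$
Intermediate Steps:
$R{\left(c \right)} = -4 + 2 c \left(-2 + c\right)$ ($R{\left(c \right)} = -4 + 2 \left(-2 + c\right) c = -4 + 2 c \left(-2 + c\right)$)
$U{\left(m,L \right)} = 66 + L + m$ ($U{\left(m,L \right)} = \left(m + L\right) - \left(-16 - 50\right) = \left(L + m\right) + \left(-4 + 20 + 2 \cdot 25\right) = \left(L + m\right) + \left(-4 + 20 + 50\right) = \left(L + m\right) + 66 = 66 + L + m$)
$U{\left(2,15 \right)} h{\left(-2,4 \right)} = \left(66 + 15 + 2\right) \left(4 - 2\right) = 83 \cdot 2 = 166$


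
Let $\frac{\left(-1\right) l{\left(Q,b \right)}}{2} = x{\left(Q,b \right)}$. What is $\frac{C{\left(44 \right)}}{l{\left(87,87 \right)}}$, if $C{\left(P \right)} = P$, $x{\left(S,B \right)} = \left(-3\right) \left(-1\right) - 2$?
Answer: $-22$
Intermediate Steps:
$x{\left(S,B \right)} = 1$ ($x{\left(S,B \right)} = 3 - 2 = 1$)
$l{\left(Q,b \right)} = -2$ ($l{\left(Q,b \right)} = \left(-2\right) 1 = -2$)
$\frac{C{\left(44 \right)}}{l{\left(87,87 \right)}} = \frac{44}{-2} = 44 \left(- \frac{1}{2}\right) = -22$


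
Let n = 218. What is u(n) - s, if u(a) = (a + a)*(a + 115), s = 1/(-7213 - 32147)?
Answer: 5714599681/39360 ≈ 1.4519e+5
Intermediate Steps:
s = -1/39360 (s = 1/(-39360) = -1/39360 ≈ -2.5407e-5)
u(a) = 2*a*(115 + a) (u(a) = (2*a)*(115 + a) = 2*a*(115 + a))
u(n) - s = 2*218*(115 + 218) - 1*(-1/39360) = 2*218*333 + 1/39360 = 145188 + 1/39360 = 5714599681/39360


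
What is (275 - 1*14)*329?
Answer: 85869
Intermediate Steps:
(275 - 1*14)*329 = (275 - 14)*329 = 261*329 = 85869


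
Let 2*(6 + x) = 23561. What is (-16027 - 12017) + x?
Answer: -32539/2 ≈ -16270.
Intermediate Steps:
x = 23549/2 (x = -6 + (½)*23561 = -6 + 23561/2 = 23549/2 ≈ 11775.)
(-16027 - 12017) + x = (-16027 - 12017) + 23549/2 = -28044 + 23549/2 = -32539/2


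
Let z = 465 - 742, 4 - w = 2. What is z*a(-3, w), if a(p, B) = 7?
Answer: -1939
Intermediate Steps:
w = 2 (w = 4 - 1*2 = 4 - 2 = 2)
z = -277
z*a(-3, w) = -277*7 = -1939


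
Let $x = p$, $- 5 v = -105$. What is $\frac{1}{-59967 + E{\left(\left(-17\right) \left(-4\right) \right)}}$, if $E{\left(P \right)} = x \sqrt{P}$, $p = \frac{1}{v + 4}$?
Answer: $- \frac{37479375}{2247525680557} - \frac{50 \sqrt{17}}{2247525680557} \approx -1.6676 \cdot 10^{-5}$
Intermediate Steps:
$v = 21$ ($v = \left(- \frac{1}{5}\right) \left(-105\right) = 21$)
$p = \frac{1}{25}$ ($p = \frac{1}{21 + 4} = \frac{1}{25} \approx 0.04$)
$x = \frac{1}{25} \approx 0.04$
$E{\left(P \right)} = \frac{\sqrt{P}}{25}$
$\frac{1}{-59967 + E{\left(\left(-17\right) \left(-4\right) \right)}} = \frac{1}{-59967 + \frac{\sqrt{\left(-17\right) \left(-4\right)}}{25}} = \frac{1}{-59967 + \frac{\sqrt{68}}{25}} = \frac{1}{-59967 + \frac{2 \sqrt{17}}{25}}$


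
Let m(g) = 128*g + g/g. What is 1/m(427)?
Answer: 1/54657 ≈ 1.8296e-5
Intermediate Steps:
m(g) = 1 + 128*g (m(g) = 128*g + 1 = 1 + 128*g)
1/m(427) = 1/(1 + 128*427) = 1/(1 + 54656) = 1/54657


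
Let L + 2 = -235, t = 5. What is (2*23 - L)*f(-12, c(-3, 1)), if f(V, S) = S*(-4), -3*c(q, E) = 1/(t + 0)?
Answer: 1132/15 ≈ 75.467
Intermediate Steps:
L = -237 (L = -2 - 235 = -237)
c(q, E) = -1/15 (c(q, E) = -1/(3*(5 + 0)) = -⅓/5 = -⅓*⅕ = -1/15)
f(V, S) = -4*S
(2*23 - L)*f(-12, c(-3, 1)) = (2*23 - 1*(-237))*(-4*(-1/15)) = (46 + 237)*(4/15) = 283*(4/15) = 1132/15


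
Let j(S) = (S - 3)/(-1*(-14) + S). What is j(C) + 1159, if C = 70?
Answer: 97423/84 ≈ 1159.8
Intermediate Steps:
j(S) = (-3 + S)/(14 + S)
j(C) + 1159 = (-3 + 70)/(14 + 70) + 1159 = 67/84 + 1159 = 97423/84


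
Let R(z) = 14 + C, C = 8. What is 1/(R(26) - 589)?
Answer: -1/567 ≈ -0.0017637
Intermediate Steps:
R(z) = 22 (R(z) = 14 + 8 = 22)
1/(R(26) - 589) = 1/(22 - 589) = 1/(-567) = -1/567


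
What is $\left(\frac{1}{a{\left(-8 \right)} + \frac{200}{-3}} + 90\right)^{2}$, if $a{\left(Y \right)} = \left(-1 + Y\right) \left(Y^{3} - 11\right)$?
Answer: $\frac{1569740869449}{193794241} \approx 8100.0$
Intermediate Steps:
$a{\left(Y \right)} = \left(-1 + Y\right) \left(-11 + Y^{3}\right)$
$\left(\frac{1}{a{\left(-8 \right)} + \frac{200}{-3}} + 90\right)^{2} = \left(\frac{1}{\left(11 + \left(-8\right)^{4} - \left(-8\right)^{3} - -88\right) + \frac{200}{-3}} + 90\right)^{2} = \left(\frac{1}{\left(11 + 4096 - -512 + 88\right) + 200 \left(- \frac{1}{3}\right)} + 90\right)^{2} = \left(\frac{1}{\left(11 + 4096 + 512 + 88\right) - \frac{200}{3}} + 90\right)^{2} = \left(\frac{1}{4707 - \frac{200}{3}} + 90\right)^{2} = \left(\frac{1}{\frac{13921}{3}} + 90\right)^{2} = \left(\frac{3}{13921} + 90\right)^{2} = \left(\frac{1252893}{13921}\right)^{2} = \frac{1569740869449}{193794241}$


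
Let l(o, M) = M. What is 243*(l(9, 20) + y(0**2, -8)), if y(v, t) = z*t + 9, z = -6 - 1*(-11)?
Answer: -2673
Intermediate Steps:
z = 5 (z = -6 + 11 = 5)
y(v, t) = 9 + 5*t (y(v, t) = 5*t + 9 = 9 + 5*t)
243*(l(9, 20) + y(0**2, -8)) = 243*(20 + (9 + 5*(-8))) = 243*(20 + (9 - 40)) = 243*(20 - 31) = 243*(-11) = -2673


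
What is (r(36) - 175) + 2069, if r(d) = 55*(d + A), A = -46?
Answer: 1344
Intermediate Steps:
r(d) = -2530 + 55*d (r(d) = 55*(d - 46) = 55*(-46 + d) = -2530 + 55*d)
(r(36) - 175) + 2069 = ((-2530 + 55*36) - 175) + 2069 = ((-2530 + 1980) - 175) + 2069 = (-550 - 175) + 2069 = -725 + 2069 = 1344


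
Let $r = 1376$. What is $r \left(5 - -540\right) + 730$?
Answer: $750650$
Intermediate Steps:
$r \left(5 - -540\right) + 730 = 1376 \left(5 - -540\right) + 730 = 1376 \left(5 + 540\right) + 730 = 1376 \cdot 545 + 730 = 749920 + 730 = 750650$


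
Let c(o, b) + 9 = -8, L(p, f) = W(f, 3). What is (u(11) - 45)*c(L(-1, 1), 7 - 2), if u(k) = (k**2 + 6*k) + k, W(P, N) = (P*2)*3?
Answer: -2601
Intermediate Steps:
W(P, N) = 6*P (W(P, N) = (2*P)*3 = 6*P)
u(k) = k**2 + 7*k
L(p, f) = 6*f
c(o, b) = -17 (c(o, b) = -9 - 8 = -17)
(u(11) - 45)*c(L(-1, 1), 7 - 2) = (11*(7 + 11) - 45)*(-17) = (11*18 - 45)*(-17) = (198 - 45)*(-17) = 153*(-17) = -2601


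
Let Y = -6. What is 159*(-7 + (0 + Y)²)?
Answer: 4611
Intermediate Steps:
159*(-7 + (0 + Y)²) = 159*(-7 + (0 - 6)²) = 159*(-7 + (-6)²) = 159*(-7 + 36) = 159*29 = 4611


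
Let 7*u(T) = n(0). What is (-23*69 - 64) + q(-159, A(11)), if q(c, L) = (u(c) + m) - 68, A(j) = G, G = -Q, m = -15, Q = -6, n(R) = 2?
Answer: -12136/7 ≈ -1733.7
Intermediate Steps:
u(T) = 2/7 (u(T) = (1/7)*2 = 2/7)
G = 6 (G = -1*(-6) = 6)
A(j) = 6
q(c, L) = -579/7 (q(c, L) = (2/7 - 15) - 68 = -103/7 - 68 = -579/7)
(-23*69 - 64) + q(-159, A(11)) = (-23*69 - 64) - 579/7 = (-1587 - 64) - 579/7 = -1651 - 579/7 = -12136/7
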